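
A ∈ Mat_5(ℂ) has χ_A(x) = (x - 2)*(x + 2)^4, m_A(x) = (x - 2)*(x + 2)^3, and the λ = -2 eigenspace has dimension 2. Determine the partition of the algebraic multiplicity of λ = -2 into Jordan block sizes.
Block sizes for λ = -2: [3, 1]

Step 1 — from the characteristic polynomial, algebraic multiplicity of λ = -2 is 4. From dim ker(A − (-2)·I) = 2, there are exactly 2 Jordan blocks for λ = -2.
Step 2 — from the minimal polynomial, the factor (x + 2)^3 tells us the largest block for λ = -2 has size 3.
Step 3 — with total size 4, 2 blocks, and largest block 3, the block sizes (in nonincreasing order) are [3, 1].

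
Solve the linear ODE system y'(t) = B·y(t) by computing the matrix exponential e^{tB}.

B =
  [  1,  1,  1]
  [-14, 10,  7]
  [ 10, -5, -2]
e^{tB} =
  [-2*t*exp(3*t) + exp(3*t), t*exp(3*t), t*exp(3*t)]
  [-14*t*exp(3*t), 7*t*exp(3*t) + exp(3*t), 7*t*exp(3*t)]
  [10*t*exp(3*t), -5*t*exp(3*t), -5*t*exp(3*t) + exp(3*t)]

Strategy: write B = P · J · P⁻¹ where J is a Jordan canonical form, so e^{tB} = P · e^{tJ} · P⁻¹, and e^{tJ} can be computed block-by-block.

B has Jordan form
J =
  [3, 1, 0]
  [0, 3, 0]
  [0, 0, 3]
(up to reordering of blocks).

Per-block formulas:
  For a 2×2 Jordan block J_2(3): exp(t · J_2(3)) = e^(3t)·(I + t·N), where N is the 2×2 nilpotent shift.
  For a 1×1 block at λ = 3: exp(t · [3]) = [e^(3t)].

After assembling e^{tJ} and conjugating by P, we get:

e^{tB} =
  [-2*t*exp(3*t) + exp(3*t), t*exp(3*t), t*exp(3*t)]
  [-14*t*exp(3*t), 7*t*exp(3*t) + exp(3*t), 7*t*exp(3*t)]
  [10*t*exp(3*t), -5*t*exp(3*t), -5*t*exp(3*t) + exp(3*t)]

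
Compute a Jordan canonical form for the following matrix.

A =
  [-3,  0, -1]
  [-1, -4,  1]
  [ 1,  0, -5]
J_2(-4) ⊕ J_1(-4)

The characteristic polynomial is
  det(x·I − A) = x^3 + 12*x^2 + 48*x + 64 = (x + 4)^3

Eigenvalues and multiplicities (the geometric multiplicity of λ is n − rank(A − λI), which equals the number of Jordan blocks for λ):
  λ = -4: algebraic multiplicity = 3, geometric multiplicity = 2

Determining the block sizes for each eigenvalue:
  λ = -4: 2 blocks summing to 3 forces exactly one block of size 2 and the rest size 1 → block sizes [2, 1]

Assembling the blocks gives a Jordan form
J =
  [-4,  1,  0]
  [ 0, -4,  0]
  [ 0,  0, -4]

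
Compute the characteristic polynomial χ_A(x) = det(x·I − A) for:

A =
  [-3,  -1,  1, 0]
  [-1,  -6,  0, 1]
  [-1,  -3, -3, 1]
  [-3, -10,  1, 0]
x^4 + 12*x^3 + 54*x^2 + 108*x + 81

Expanding det(x·I − A) (e.g. by cofactor expansion or by noting that A is similar to its Jordan form J, which has the same characteristic polynomial as A) gives
  χ_A(x) = x^4 + 12*x^3 + 54*x^2 + 108*x + 81
which factors as (x + 3)^4. The eigenvalues (with algebraic multiplicities) are λ = -3 with multiplicity 4.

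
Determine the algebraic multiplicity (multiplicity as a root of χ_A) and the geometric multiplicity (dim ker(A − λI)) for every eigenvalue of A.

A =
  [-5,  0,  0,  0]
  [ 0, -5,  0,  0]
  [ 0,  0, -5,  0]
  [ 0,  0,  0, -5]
λ = -5: alg = 4, geom = 4

Step 1 — factor the characteristic polynomial to read off the algebraic multiplicities:
  χ_A(x) = (x + 5)^4

Step 2 — compute geometric multiplicities via the rank-nullity identity g(λ) = n − rank(A − λI):
  rank(A − (-5)·I) = 0, so dim ker(A − (-5)·I) = n − 0 = 4

Summary:
  λ = -5: algebraic multiplicity = 4, geometric multiplicity = 4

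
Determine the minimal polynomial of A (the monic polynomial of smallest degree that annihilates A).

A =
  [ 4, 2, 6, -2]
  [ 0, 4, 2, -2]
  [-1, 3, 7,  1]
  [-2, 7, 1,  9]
x^3 - 18*x^2 + 108*x - 216

The characteristic polynomial is χ_A(x) = (x - 6)^4, so the eigenvalues are known. The minimal polynomial is
  m_A(x) = Π_λ (x − λ)^{k_λ}
where k_λ is the size of the *largest* Jordan block for λ (equivalently, the smallest k with (A − λI)^k v = 0 for every generalised eigenvector v of λ).

  λ = 6: largest Jordan block has size 3, contributing (x − 6)^3

So m_A(x) = (x - 6)^3 = x^3 - 18*x^2 + 108*x - 216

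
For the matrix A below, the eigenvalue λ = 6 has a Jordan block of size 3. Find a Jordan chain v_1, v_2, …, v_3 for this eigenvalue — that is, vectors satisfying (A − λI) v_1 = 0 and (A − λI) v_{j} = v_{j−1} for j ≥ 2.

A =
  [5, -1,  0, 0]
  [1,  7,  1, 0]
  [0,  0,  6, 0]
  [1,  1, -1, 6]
A Jordan chain for λ = 6 of length 3:
v_1 = (-1, 1, 0, 1)ᵀ
v_2 = (0, 1, 0, -1)ᵀ
v_3 = (0, 0, 1, 0)ᵀ

Let N = A − (6)·I. We want v_3 with N^3 v_3 = 0 but N^2 v_3 ≠ 0; then v_{j-1} := N · v_j for j = 3, …, 2.

Pick v_3 = (0, 0, 1, 0)ᵀ.
Then v_2 = N · v_3 = (0, 1, 0, -1)ᵀ.
Then v_1 = N · v_2 = (-1, 1, 0, 1)ᵀ.

Sanity check: (A − (6)·I) v_1 = (0, 0, 0, 0)ᵀ = 0. ✓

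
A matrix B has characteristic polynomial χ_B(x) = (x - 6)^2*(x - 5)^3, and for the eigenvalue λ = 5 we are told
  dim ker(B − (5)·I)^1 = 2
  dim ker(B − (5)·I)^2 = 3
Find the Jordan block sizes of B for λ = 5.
Block sizes for λ = 5: [2, 1]

From the dimensions of kernels of powers, the number of Jordan blocks of size at least j is d_j − d_{j−1} where d_j = dim ker(N^j) (with d_0 = 0). Computing the differences gives [2, 1].
The number of blocks of size exactly k is (#blocks of size ≥ k) − (#blocks of size ≥ k + 1), so the partition is: 1 block(s) of size 1, 1 block(s) of size 2.
In nonincreasing order the block sizes are [2, 1].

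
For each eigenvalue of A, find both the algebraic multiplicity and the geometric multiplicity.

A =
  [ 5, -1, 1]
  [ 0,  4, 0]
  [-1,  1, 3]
λ = 4: alg = 3, geom = 2

Step 1 — factor the characteristic polynomial to read off the algebraic multiplicities:
  χ_A(x) = (x - 4)^3

Step 2 — compute geometric multiplicities via the rank-nullity identity g(λ) = n − rank(A − λI):
  rank(A − (4)·I) = 1, so dim ker(A − (4)·I) = n − 1 = 2

Summary:
  λ = 4: algebraic multiplicity = 3, geometric multiplicity = 2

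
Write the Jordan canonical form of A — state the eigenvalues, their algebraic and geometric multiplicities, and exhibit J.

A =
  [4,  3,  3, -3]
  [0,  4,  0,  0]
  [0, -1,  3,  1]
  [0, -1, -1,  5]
J_2(4) ⊕ J_1(4) ⊕ J_1(4)

The characteristic polynomial is
  det(x·I − A) = x^4 - 16*x^3 + 96*x^2 - 256*x + 256 = (x - 4)^4

Eigenvalues and multiplicities (the geometric multiplicity of λ is n − rank(A − λI), which equals the number of Jordan blocks for λ):
  λ = 4: algebraic multiplicity = 4, geometric multiplicity = 3

Determining the block sizes for each eigenvalue:
  λ = 4: 3 blocks summing to 4 forces exactly one block of size 2 and the rest size 1 → block sizes [2, 1, 1]

Assembling the blocks gives a Jordan form
J =
  [4, 1, 0, 0]
  [0, 4, 0, 0]
  [0, 0, 4, 0]
  [0, 0, 0, 4]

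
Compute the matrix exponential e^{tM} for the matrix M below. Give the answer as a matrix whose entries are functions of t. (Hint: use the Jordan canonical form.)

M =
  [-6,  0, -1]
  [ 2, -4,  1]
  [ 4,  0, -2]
e^{tM} =
  [-2*t*exp(-4*t) + exp(-4*t), 0, -t*exp(-4*t)]
  [2*t*exp(-4*t), exp(-4*t), t*exp(-4*t)]
  [4*t*exp(-4*t), 0, 2*t*exp(-4*t) + exp(-4*t)]

Strategy: write M = P · J · P⁻¹ where J is a Jordan canonical form, so e^{tM} = P · e^{tJ} · P⁻¹, and e^{tJ} can be computed block-by-block.

M has Jordan form
J =
  [-4,  1,  0]
  [ 0, -4,  0]
  [ 0,  0, -4]
(up to reordering of blocks).

Per-block formulas:
  For a 2×2 Jordan block J_2(-4): exp(t · J_2(-4)) = e^(-4t)·(I + t·N), where N is the 2×2 nilpotent shift.
  For a 1×1 block at λ = -4: exp(t · [-4]) = [e^(-4t)].

After assembling e^{tJ} and conjugating by P, we get:

e^{tM} =
  [-2*t*exp(-4*t) + exp(-4*t), 0, -t*exp(-4*t)]
  [2*t*exp(-4*t), exp(-4*t), t*exp(-4*t)]
  [4*t*exp(-4*t), 0, 2*t*exp(-4*t) + exp(-4*t)]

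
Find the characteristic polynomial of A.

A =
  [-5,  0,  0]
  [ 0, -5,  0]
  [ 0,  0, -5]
x^3 + 15*x^2 + 75*x + 125

Expanding det(x·I − A) (e.g. by cofactor expansion or by noting that A is similar to its Jordan form J, which has the same characteristic polynomial as A) gives
  χ_A(x) = x^3 + 15*x^2 + 75*x + 125
which factors as (x + 5)^3. The eigenvalues (with algebraic multiplicities) are λ = -5 with multiplicity 3.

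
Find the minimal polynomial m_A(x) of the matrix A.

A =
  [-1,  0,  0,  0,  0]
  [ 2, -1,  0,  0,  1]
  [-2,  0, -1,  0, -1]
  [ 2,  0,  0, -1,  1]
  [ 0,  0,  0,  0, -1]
x^2 + 2*x + 1

The characteristic polynomial is χ_A(x) = (x + 1)^5, so the eigenvalues are known. The minimal polynomial is
  m_A(x) = Π_λ (x − λ)^{k_λ}
where k_λ is the size of the *largest* Jordan block for λ (equivalently, the smallest k with (A − λI)^k v = 0 for every generalised eigenvector v of λ).

  λ = -1: largest Jordan block has size 2, contributing (x + 1)^2

So m_A(x) = (x + 1)^2 = x^2 + 2*x + 1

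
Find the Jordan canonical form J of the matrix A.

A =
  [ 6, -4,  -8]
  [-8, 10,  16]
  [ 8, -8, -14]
J_1(-2) ⊕ J_1(2) ⊕ J_1(2)

The characteristic polynomial is
  det(x·I − A) = x^3 - 2*x^2 - 4*x + 8 = (x - 2)^2*(x + 2)

Eigenvalues and multiplicities (the geometric multiplicity of λ is n − rank(A − λI), which equals the number of Jordan blocks for λ):
  λ = -2: algebraic multiplicity = 1, geometric multiplicity = 1
  λ = 2: algebraic multiplicity = 2, geometric multiplicity = 2

Determining the block sizes for each eigenvalue:
  λ = -2: one block (gm = 1), so the single block has size am = 1 → block sizes [1]
  λ = 2: gm = am = 2, so every block has size 1 → block sizes [1, 1]

Assembling the blocks gives a Jordan form
J =
  [-2, 0, 0]
  [ 0, 2, 0]
  [ 0, 0, 2]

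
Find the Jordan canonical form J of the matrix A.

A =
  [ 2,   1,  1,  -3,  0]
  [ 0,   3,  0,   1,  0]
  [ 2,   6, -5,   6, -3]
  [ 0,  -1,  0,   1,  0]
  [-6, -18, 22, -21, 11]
J_3(2) ⊕ J_2(3)

The characteristic polynomial is
  det(x·I − A) = x^5 - 12*x^4 + 57*x^3 - 134*x^2 + 156*x - 72 = (x - 3)^2*(x - 2)^3

Eigenvalues and multiplicities (the geometric multiplicity of λ is n − rank(A − λI), which equals the number of Jordan blocks for λ):
  λ = 2: algebraic multiplicity = 3, geometric multiplicity = 1
  λ = 3: algebraic multiplicity = 2, geometric multiplicity = 1

Determining the block sizes for each eigenvalue:
  λ = 2: one block (gm = 1), so the single block has size am = 3 → block sizes [3]
  λ = 3: one block (gm = 1), so the single block has size am = 2 → block sizes [2]

Assembling the blocks gives a Jordan form
J =
  [2, 1, 0, 0, 0]
  [0, 2, 1, 0, 0]
  [0, 0, 2, 0, 0]
  [0, 0, 0, 3, 1]
  [0, 0, 0, 0, 3]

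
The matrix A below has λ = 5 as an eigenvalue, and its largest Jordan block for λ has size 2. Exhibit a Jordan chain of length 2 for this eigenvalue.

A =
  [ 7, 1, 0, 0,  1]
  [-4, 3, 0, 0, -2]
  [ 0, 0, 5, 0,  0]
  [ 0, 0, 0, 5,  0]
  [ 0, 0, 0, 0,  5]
A Jordan chain for λ = 5 of length 2:
v_1 = (2, -4, 0, 0, 0)ᵀ
v_2 = (1, 0, 0, 0, 0)ᵀ

Let N = A − (5)·I. We want v_2 with N^2 v_2 = 0 but N^1 v_2 ≠ 0; then v_{j-1} := N · v_j for j = 2, …, 2.

Pick v_2 = (1, 0, 0, 0, 0)ᵀ.
Then v_1 = N · v_2 = (2, -4, 0, 0, 0)ᵀ.

Sanity check: (A − (5)·I) v_1 = (0, 0, 0, 0, 0)ᵀ = 0. ✓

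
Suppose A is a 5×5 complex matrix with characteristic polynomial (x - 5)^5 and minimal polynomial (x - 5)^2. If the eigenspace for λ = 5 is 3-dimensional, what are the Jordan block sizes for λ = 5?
Block sizes for λ = 5: [2, 2, 1]

Step 1 — from the characteristic polynomial, algebraic multiplicity of λ = 5 is 5. From dim ker(A − (5)·I) = 3, there are exactly 3 Jordan blocks for λ = 5.
Step 2 — from the minimal polynomial, the factor (x − 5)^2 tells us the largest block for λ = 5 has size 2.
Step 3 — with total size 5, 3 blocks, and largest block 2, the block sizes (in nonincreasing order) are [2, 2, 1].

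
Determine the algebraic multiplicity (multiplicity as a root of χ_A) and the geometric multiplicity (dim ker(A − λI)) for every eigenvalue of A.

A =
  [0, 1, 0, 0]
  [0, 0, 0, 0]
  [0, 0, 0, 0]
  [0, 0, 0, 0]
λ = 0: alg = 4, geom = 3

Step 1 — factor the characteristic polynomial to read off the algebraic multiplicities:
  χ_A(x) = x^4

Step 2 — compute geometric multiplicities via the rank-nullity identity g(λ) = n − rank(A − λI):
  rank(A − (0)·I) = 1, so dim ker(A − (0)·I) = n − 1 = 3

Summary:
  λ = 0: algebraic multiplicity = 4, geometric multiplicity = 3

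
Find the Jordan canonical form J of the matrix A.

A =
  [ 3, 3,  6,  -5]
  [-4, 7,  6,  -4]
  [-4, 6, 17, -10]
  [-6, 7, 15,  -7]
J_3(5) ⊕ J_1(5)

The characteristic polynomial is
  det(x·I − A) = x^4 - 20*x^3 + 150*x^2 - 500*x + 625 = (x - 5)^4

Eigenvalues and multiplicities (the geometric multiplicity of λ is n − rank(A − λI), which equals the number of Jordan blocks for λ):
  λ = 5: algebraic multiplicity = 4, geometric multiplicity = 2

Determining the block sizes for each eigenvalue:
  λ = 5: with am = 4 and gm = 2, the partition is not yet determined (e.g. several partitions of 4 into 2 parts exist). Let N = A − (5)·I. Computing rank(N^1) = 2, rank(N^2) = 1, rank(N^3) = 0; the number of blocks of size ≥ j is rank(N^{j−1}) − rank(N^j), giving [2, 1, 1]. So we have 1 block(s) of size 3, 1 block(s) of size 1 → block sizes [3, 1]

Assembling the blocks gives a Jordan form
J =
  [5, 1, 0, 0]
  [0, 5, 1, 0]
  [0, 0, 5, 0]
  [0, 0, 0, 5]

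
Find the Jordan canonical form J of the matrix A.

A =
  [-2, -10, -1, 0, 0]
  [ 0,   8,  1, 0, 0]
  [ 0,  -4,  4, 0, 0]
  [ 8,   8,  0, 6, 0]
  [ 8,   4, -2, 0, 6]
J_1(-2) ⊕ J_2(6) ⊕ J_1(6) ⊕ J_1(6)

The characteristic polynomial is
  det(x·I − A) = x^5 - 22*x^4 + 168*x^3 - 432*x^2 - 432*x + 2592 = (x - 6)^4*(x + 2)

Eigenvalues and multiplicities (the geometric multiplicity of λ is n − rank(A − λI), which equals the number of Jordan blocks for λ):
  λ = -2: algebraic multiplicity = 1, geometric multiplicity = 1
  λ = 6: algebraic multiplicity = 4, geometric multiplicity = 3

Determining the block sizes for each eigenvalue:
  λ = -2: one block (gm = 1), so the single block has size am = 1 → block sizes [1]
  λ = 6: 3 blocks summing to 4 forces exactly one block of size 2 and the rest size 1 → block sizes [2, 1, 1]

Assembling the blocks gives a Jordan form
J =
  [-2, 0, 0, 0, 0]
  [ 0, 6, 1, 0, 0]
  [ 0, 0, 6, 0, 0]
  [ 0, 0, 0, 6, 0]
  [ 0, 0, 0, 0, 6]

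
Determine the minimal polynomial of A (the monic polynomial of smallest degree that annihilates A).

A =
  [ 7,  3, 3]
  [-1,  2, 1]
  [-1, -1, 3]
x^3 - 12*x^2 + 48*x - 64

The characteristic polynomial is χ_A(x) = (x - 4)^3, so the eigenvalues are known. The minimal polynomial is
  m_A(x) = Π_λ (x − λ)^{k_λ}
where k_λ is the size of the *largest* Jordan block for λ (equivalently, the smallest k with (A − λI)^k v = 0 for every generalised eigenvector v of λ).

  λ = 4: largest Jordan block has size 3, contributing (x − 4)^3

So m_A(x) = (x - 4)^3 = x^3 - 12*x^2 + 48*x - 64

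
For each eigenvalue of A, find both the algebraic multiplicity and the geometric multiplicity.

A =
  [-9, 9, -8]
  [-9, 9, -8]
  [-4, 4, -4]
λ = -4: alg = 1, geom = 1; λ = 0: alg = 2, geom = 1

Step 1 — factor the characteristic polynomial to read off the algebraic multiplicities:
  χ_A(x) = x^2*(x + 4)

Step 2 — compute geometric multiplicities via the rank-nullity identity g(λ) = n − rank(A − λI):
  rank(A − (-4)·I) = 2, so dim ker(A − (-4)·I) = n − 2 = 1
  rank(A − (0)·I) = 2, so dim ker(A − (0)·I) = n − 2 = 1

Summary:
  λ = -4: algebraic multiplicity = 1, geometric multiplicity = 1
  λ = 0: algebraic multiplicity = 2, geometric multiplicity = 1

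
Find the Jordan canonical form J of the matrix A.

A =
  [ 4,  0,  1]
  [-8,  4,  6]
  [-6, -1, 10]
J_3(6)

The characteristic polynomial is
  det(x·I − A) = x^3 - 18*x^2 + 108*x - 216 = (x - 6)^3

Eigenvalues and multiplicities (the geometric multiplicity of λ is n − rank(A − λI), which equals the number of Jordan blocks for λ):
  λ = 6: algebraic multiplicity = 3, geometric multiplicity = 1

Determining the block sizes for each eigenvalue:
  λ = 6: one block (gm = 1), so the single block has size am = 3 → block sizes [3]

Assembling the blocks gives a Jordan form
J =
  [6, 1, 0]
  [0, 6, 1]
  [0, 0, 6]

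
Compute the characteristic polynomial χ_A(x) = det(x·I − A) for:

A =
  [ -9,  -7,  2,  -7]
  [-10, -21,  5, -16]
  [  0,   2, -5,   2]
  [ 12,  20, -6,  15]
x^4 + 20*x^3 + 150*x^2 + 500*x + 625

Expanding det(x·I − A) (e.g. by cofactor expansion or by noting that A is similar to its Jordan form J, which has the same characteristic polynomial as A) gives
  χ_A(x) = x^4 + 20*x^3 + 150*x^2 + 500*x + 625
which factors as (x + 5)^4. The eigenvalues (with algebraic multiplicities) are λ = -5 with multiplicity 4.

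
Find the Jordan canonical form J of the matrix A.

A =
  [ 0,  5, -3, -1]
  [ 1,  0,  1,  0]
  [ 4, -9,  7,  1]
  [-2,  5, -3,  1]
J_3(2) ⊕ J_1(2)

The characteristic polynomial is
  det(x·I − A) = x^4 - 8*x^3 + 24*x^2 - 32*x + 16 = (x - 2)^4

Eigenvalues and multiplicities (the geometric multiplicity of λ is n − rank(A − λI), which equals the number of Jordan blocks for λ):
  λ = 2: algebraic multiplicity = 4, geometric multiplicity = 2

Determining the block sizes for each eigenvalue:
  λ = 2: with am = 4 and gm = 2, the partition is not yet determined (e.g. several partitions of 4 into 2 parts exist). Let N = A − (2)·I. Computing rank(N^1) = 2, rank(N^2) = 1, rank(N^3) = 0; the number of blocks of size ≥ j is rank(N^{j−1}) − rank(N^j), giving [2, 1, 1]. So we have 1 block(s) of size 3, 1 block(s) of size 1 → block sizes [3, 1]

Assembling the blocks gives a Jordan form
J =
  [2, 1, 0, 0]
  [0, 2, 1, 0]
  [0, 0, 2, 0]
  [0, 0, 0, 2]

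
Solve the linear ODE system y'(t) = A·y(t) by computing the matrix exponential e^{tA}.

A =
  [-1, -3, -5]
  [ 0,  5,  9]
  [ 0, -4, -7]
e^{tA} =
  [exp(-t), t^2*exp(-t) - 3*t*exp(-t), 3*t^2*exp(-t)/2 - 5*t*exp(-t)]
  [0, 6*t*exp(-t) + exp(-t), 9*t*exp(-t)]
  [0, -4*t*exp(-t), -6*t*exp(-t) + exp(-t)]

Strategy: write A = P · J · P⁻¹ where J is a Jordan canonical form, so e^{tA} = P · e^{tJ} · P⁻¹, and e^{tJ} can be computed block-by-block.

A has Jordan form
J =
  [-1,  1,  0]
  [ 0, -1,  1]
  [ 0,  0, -1]
(up to reordering of blocks).

Per-block formulas:
  For a 3×3 Jordan block J_3(-1): exp(t · J_3(-1)) = e^(-1t)·(I + t·N + (t^2/2)·N^2), where N is the 3×3 nilpotent shift.

After assembling e^{tJ} and conjugating by P, we get:

e^{tA} =
  [exp(-t), t^2*exp(-t) - 3*t*exp(-t), 3*t^2*exp(-t)/2 - 5*t*exp(-t)]
  [0, 6*t*exp(-t) + exp(-t), 9*t*exp(-t)]
  [0, -4*t*exp(-t), -6*t*exp(-t) + exp(-t)]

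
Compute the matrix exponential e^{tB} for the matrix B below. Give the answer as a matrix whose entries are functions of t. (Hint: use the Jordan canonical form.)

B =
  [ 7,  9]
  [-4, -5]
e^{tB} =
  [6*t*exp(t) + exp(t), 9*t*exp(t)]
  [-4*t*exp(t), -6*t*exp(t) + exp(t)]

Strategy: write B = P · J · P⁻¹ where J is a Jordan canonical form, so e^{tB} = P · e^{tJ} · P⁻¹, and e^{tJ} can be computed block-by-block.

B has Jordan form
J =
  [1, 1]
  [0, 1]
(up to reordering of blocks).

Per-block formulas:
  For a 2×2 Jordan block J_2(1): exp(t · J_2(1)) = e^(1t)·(I + t·N), where N is the 2×2 nilpotent shift.

After assembling e^{tJ} and conjugating by P, we get:

e^{tB} =
  [6*t*exp(t) + exp(t), 9*t*exp(t)]
  [-4*t*exp(t), -6*t*exp(t) + exp(t)]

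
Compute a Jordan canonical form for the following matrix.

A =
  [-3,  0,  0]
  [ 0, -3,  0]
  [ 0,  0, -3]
J_1(-3) ⊕ J_1(-3) ⊕ J_1(-3)

The characteristic polynomial is
  det(x·I − A) = x^3 + 9*x^2 + 27*x + 27 = (x + 3)^3

Eigenvalues and multiplicities (the geometric multiplicity of λ is n − rank(A − λI), which equals the number of Jordan blocks for λ):
  λ = -3: algebraic multiplicity = 3, geometric multiplicity = 3

Determining the block sizes for each eigenvalue:
  λ = -3: gm = am = 3, so every block has size 1 → block sizes [1, 1, 1]

Assembling the blocks gives a Jordan form
J =
  [-3,  0,  0]
  [ 0, -3,  0]
  [ 0,  0, -3]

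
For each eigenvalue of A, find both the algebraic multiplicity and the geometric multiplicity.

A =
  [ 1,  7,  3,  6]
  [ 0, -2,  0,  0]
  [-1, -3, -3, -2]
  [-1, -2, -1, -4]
λ = -2: alg = 4, geom = 2

Step 1 — factor the characteristic polynomial to read off the algebraic multiplicities:
  χ_A(x) = (x + 2)^4

Step 2 — compute geometric multiplicities via the rank-nullity identity g(λ) = n − rank(A − λI):
  rank(A − (-2)·I) = 2, so dim ker(A − (-2)·I) = n − 2 = 2

Summary:
  λ = -2: algebraic multiplicity = 4, geometric multiplicity = 2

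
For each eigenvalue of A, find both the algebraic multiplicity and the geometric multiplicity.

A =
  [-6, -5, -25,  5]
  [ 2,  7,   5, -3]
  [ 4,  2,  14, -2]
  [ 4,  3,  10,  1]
λ = 4: alg = 4, geom = 2

Step 1 — factor the characteristic polynomial to read off the algebraic multiplicities:
  χ_A(x) = (x - 4)^4

Step 2 — compute geometric multiplicities via the rank-nullity identity g(λ) = n − rank(A − λI):
  rank(A − (4)·I) = 2, so dim ker(A − (4)·I) = n − 2 = 2

Summary:
  λ = 4: algebraic multiplicity = 4, geometric multiplicity = 2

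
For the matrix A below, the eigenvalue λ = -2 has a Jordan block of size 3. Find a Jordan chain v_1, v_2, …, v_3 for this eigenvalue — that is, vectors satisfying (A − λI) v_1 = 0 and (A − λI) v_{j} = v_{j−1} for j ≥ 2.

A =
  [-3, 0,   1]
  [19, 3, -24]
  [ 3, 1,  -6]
A Jordan chain for λ = -2 of length 3:
v_1 = (4, 4, 4)ᵀ
v_2 = (-1, 19, 3)ᵀ
v_3 = (1, 0, 0)ᵀ

Let N = A − (-2)·I. We want v_3 with N^3 v_3 = 0 but N^2 v_3 ≠ 0; then v_{j-1} := N · v_j for j = 3, …, 2.

Pick v_3 = (1, 0, 0)ᵀ.
Then v_2 = N · v_3 = (-1, 19, 3)ᵀ.
Then v_1 = N · v_2 = (4, 4, 4)ᵀ.

Sanity check: (A − (-2)·I) v_1 = (0, 0, 0)ᵀ = 0. ✓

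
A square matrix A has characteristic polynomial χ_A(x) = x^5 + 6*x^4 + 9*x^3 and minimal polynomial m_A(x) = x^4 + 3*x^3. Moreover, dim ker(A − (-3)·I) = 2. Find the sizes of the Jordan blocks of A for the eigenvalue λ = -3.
Block sizes for λ = -3: [1, 1]

Step 1 — from the characteristic polynomial, algebraic multiplicity of λ = -3 is 2. From dim ker(A − (-3)·I) = 2, there are exactly 2 Jordan blocks for λ = -3.
Step 2 — from the minimal polynomial, the factor (x + 3) tells us the largest block for λ = -3 has size 1.
Step 3 — with total size 2, 2 blocks, and largest block 1, the block sizes (in nonincreasing order) are [1, 1].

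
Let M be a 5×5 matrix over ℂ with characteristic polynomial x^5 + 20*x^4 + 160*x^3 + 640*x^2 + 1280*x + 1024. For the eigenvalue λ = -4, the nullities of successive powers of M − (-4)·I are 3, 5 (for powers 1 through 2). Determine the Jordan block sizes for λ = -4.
Block sizes for λ = -4: [2, 2, 1]

From the dimensions of kernels of powers, the number of Jordan blocks of size at least j is d_j − d_{j−1} where d_j = dim ker(N^j) (with d_0 = 0). Computing the differences gives [3, 2].
The number of blocks of size exactly k is (#blocks of size ≥ k) − (#blocks of size ≥ k + 1), so the partition is: 1 block(s) of size 1, 2 block(s) of size 2.
In nonincreasing order the block sizes are [2, 2, 1].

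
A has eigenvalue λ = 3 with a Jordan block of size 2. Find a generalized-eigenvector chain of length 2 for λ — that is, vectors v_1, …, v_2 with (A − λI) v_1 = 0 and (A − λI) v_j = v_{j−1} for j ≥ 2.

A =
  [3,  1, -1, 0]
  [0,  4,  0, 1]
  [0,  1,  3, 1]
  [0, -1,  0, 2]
A Jordan chain for λ = 3 of length 2:
v_1 = (1, 1, 1, -1)ᵀ
v_2 = (0, 1, 0, 0)ᵀ

Let N = A − (3)·I. We want v_2 with N^2 v_2 = 0 but N^1 v_2 ≠ 0; then v_{j-1} := N · v_j for j = 2, …, 2.

Pick v_2 = (0, 1, 0, 0)ᵀ.
Then v_1 = N · v_2 = (1, 1, 1, -1)ᵀ.

Sanity check: (A − (3)·I) v_1 = (0, 0, 0, 0)ᵀ = 0. ✓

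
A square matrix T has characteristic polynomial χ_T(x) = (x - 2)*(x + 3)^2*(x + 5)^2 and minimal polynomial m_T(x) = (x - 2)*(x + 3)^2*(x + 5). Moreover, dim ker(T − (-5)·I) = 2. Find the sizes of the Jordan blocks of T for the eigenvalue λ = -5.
Block sizes for λ = -5: [1, 1]

Step 1 — from the characteristic polynomial, algebraic multiplicity of λ = -5 is 2. From dim ker(T − (-5)·I) = 2, there are exactly 2 Jordan blocks for λ = -5.
Step 2 — from the minimal polynomial, the factor (x + 5) tells us the largest block for λ = -5 has size 1.
Step 3 — with total size 2, 2 blocks, and largest block 1, the block sizes (in nonincreasing order) are [1, 1].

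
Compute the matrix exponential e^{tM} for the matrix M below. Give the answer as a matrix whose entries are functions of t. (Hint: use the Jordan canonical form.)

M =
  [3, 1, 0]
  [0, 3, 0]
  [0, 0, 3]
e^{tM} =
  [exp(3*t), t*exp(3*t), 0]
  [0, exp(3*t), 0]
  [0, 0, exp(3*t)]

Strategy: write M = P · J · P⁻¹ where J is a Jordan canonical form, so e^{tM} = P · e^{tJ} · P⁻¹, and e^{tJ} can be computed block-by-block.

M has Jordan form
J =
  [3, 1, 0]
  [0, 3, 0]
  [0, 0, 3]
(up to reordering of blocks).

Per-block formulas:
  For a 2×2 Jordan block J_2(3): exp(t · J_2(3)) = e^(3t)·(I + t·N), where N is the 2×2 nilpotent shift.
  For a 1×1 block at λ = 3: exp(t · [3]) = [e^(3t)].

After assembling e^{tJ} and conjugating by P, we get:

e^{tM} =
  [exp(3*t), t*exp(3*t), 0]
  [0, exp(3*t), 0]
  [0, 0, exp(3*t)]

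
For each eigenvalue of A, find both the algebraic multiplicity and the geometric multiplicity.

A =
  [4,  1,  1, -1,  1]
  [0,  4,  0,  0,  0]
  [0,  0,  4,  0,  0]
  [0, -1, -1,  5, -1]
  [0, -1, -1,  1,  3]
λ = 4: alg = 5, geom = 4

Step 1 — factor the characteristic polynomial to read off the algebraic multiplicities:
  χ_A(x) = (x - 4)^5

Step 2 — compute geometric multiplicities via the rank-nullity identity g(λ) = n − rank(A − λI):
  rank(A − (4)·I) = 1, so dim ker(A − (4)·I) = n − 1 = 4

Summary:
  λ = 4: algebraic multiplicity = 5, geometric multiplicity = 4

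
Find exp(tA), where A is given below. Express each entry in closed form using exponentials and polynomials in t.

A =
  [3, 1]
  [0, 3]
e^{tA} =
  [exp(3*t), t*exp(3*t)]
  [0, exp(3*t)]

Strategy: write A = P · J · P⁻¹ where J is a Jordan canonical form, so e^{tA} = P · e^{tJ} · P⁻¹, and e^{tJ} can be computed block-by-block.

A has Jordan form
J =
  [3, 1]
  [0, 3]
(up to reordering of blocks).

Per-block formulas:
  For a 2×2 Jordan block J_2(3): exp(t · J_2(3)) = e^(3t)·(I + t·N), where N is the 2×2 nilpotent shift.

After assembling e^{tJ} and conjugating by P, we get:

e^{tA} =
  [exp(3*t), t*exp(3*t)]
  [0, exp(3*t)]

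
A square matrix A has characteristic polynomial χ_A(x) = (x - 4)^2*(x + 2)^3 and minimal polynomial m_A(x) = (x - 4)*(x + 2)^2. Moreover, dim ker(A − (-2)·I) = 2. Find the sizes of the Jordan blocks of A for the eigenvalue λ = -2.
Block sizes for λ = -2: [2, 1]

Step 1 — from the characteristic polynomial, algebraic multiplicity of λ = -2 is 3. From dim ker(A − (-2)·I) = 2, there are exactly 2 Jordan blocks for λ = -2.
Step 2 — from the minimal polynomial, the factor (x + 2)^2 tells us the largest block for λ = -2 has size 2.
Step 3 — with total size 3, 2 blocks, and largest block 2, the block sizes (in nonincreasing order) are [2, 1].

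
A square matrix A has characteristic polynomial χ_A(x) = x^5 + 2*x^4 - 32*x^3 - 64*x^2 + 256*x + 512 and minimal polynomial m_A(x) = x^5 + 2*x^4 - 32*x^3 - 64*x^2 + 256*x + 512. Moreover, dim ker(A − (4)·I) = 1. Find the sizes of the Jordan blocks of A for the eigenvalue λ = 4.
Block sizes for λ = 4: [2]

Step 1 — from the characteristic polynomial, algebraic multiplicity of λ = 4 is 2. From dim ker(A − (4)·I) = 1, there are exactly 1 Jordan blocks for λ = 4.
Step 2 — from the minimal polynomial, the factor (x − 4)^2 tells us the largest block for λ = 4 has size 2.
Step 3 — with total size 2, 1 blocks, and largest block 2, the block sizes (in nonincreasing order) are [2].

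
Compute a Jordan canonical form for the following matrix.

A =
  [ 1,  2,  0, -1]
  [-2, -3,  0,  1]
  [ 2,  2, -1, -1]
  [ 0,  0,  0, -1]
J_2(-1) ⊕ J_1(-1) ⊕ J_1(-1)

The characteristic polynomial is
  det(x·I − A) = x^4 + 4*x^3 + 6*x^2 + 4*x + 1 = (x + 1)^4

Eigenvalues and multiplicities (the geometric multiplicity of λ is n − rank(A − λI), which equals the number of Jordan blocks for λ):
  λ = -1: algebraic multiplicity = 4, geometric multiplicity = 3

Determining the block sizes for each eigenvalue:
  λ = -1: 3 blocks summing to 4 forces exactly one block of size 2 and the rest size 1 → block sizes [2, 1, 1]

Assembling the blocks gives a Jordan form
J =
  [-1,  1,  0,  0]
  [ 0, -1,  0,  0]
  [ 0,  0, -1,  0]
  [ 0,  0,  0, -1]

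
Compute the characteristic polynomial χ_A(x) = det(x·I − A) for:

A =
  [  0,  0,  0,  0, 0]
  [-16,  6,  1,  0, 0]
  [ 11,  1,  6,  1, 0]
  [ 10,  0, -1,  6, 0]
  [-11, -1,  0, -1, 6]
x^5 - 24*x^4 + 216*x^3 - 864*x^2 + 1296*x

Expanding det(x·I − A) (e.g. by cofactor expansion or by noting that A is similar to its Jordan form J, which has the same characteristic polynomial as A) gives
  χ_A(x) = x^5 - 24*x^4 + 216*x^3 - 864*x^2 + 1296*x
which factors as x*(x - 6)^4. The eigenvalues (with algebraic multiplicities) are λ = 0 with multiplicity 1, λ = 6 with multiplicity 4.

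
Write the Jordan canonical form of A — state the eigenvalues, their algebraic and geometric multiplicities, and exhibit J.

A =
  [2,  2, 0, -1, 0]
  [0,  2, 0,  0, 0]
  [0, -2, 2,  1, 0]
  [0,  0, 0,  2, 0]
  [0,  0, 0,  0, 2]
J_2(2) ⊕ J_1(2) ⊕ J_1(2) ⊕ J_1(2)

The characteristic polynomial is
  det(x·I − A) = x^5 - 10*x^4 + 40*x^3 - 80*x^2 + 80*x - 32 = (x - 2)^5

Eigenvalues and multiplicities (the geometric multiplicity of λ is n − rank(A − λI), which equals the number of Jordan blocks for λ):
  λ = 2: algebraic multiplicity = 5, geometric multiplicity = 4

Determining the block sizes for each eigenvalue:
  λ = 2: 4 blocks summing to 5 forces exactly one block of size 2 and the rest size 1 → block sizes [2, 1, 1, 1]

Assembling the blocks gives a Jordan form
J =
  [2, 1, 0, 0, 0]
  [0, 2, 0, 0, 0]
  [0, 0, 2, 0, 0]
  [0, 0, 0, 2, 0]
  [0, 0, 0, 0, 2]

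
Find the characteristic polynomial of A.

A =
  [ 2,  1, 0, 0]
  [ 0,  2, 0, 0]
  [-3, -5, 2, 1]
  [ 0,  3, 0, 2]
x^4 - 8*x^3 + 24*x^2 - 32*x + 16

Expanding det(x·I − A) (e.g. by cofactor expansion or by noting that A is similar to its Jordan form J, which has the same characteristic polynomial as A) gives
  χ_A(x) = x^4 - 8*x^3 + 24*x^2 - 32*x + 16
which factors as (x - 2)^4. The eigenvalues (with algebraic multiplicities) are λ = 2 with multiplicity 4.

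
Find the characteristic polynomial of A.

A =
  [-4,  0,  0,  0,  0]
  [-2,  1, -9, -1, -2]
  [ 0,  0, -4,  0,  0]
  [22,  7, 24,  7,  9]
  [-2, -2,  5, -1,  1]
x^5 - x^4 - 29*x^3 + 45*x^2 + 216*x - 432

Expanding det(x·I − A) (e.g. by cofactor expansion or by noting that A is similar to its Jordan form J, which has the same characteristic polynomial as A) gives
  χ_A(x) = x^5 - x^4 - 29*x^3 + 45*x^2 + 216*x - 432
which factors as (x - 3)^3*(x + 4)^2. The eigenvalues (with algebraic multiplicities) are λ = -4 with multiplicity 2, λ = 3 with multiplicity 3.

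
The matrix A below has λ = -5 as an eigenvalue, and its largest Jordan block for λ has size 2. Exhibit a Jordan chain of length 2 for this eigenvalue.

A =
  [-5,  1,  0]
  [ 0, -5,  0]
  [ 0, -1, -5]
A Jordan chain for λ = -5 of length 2:
v_1 = (1, 0, -1)ᵀ
v_2 = (0, 1, 0)ᵀ

Let N = A − (-5)·I. We want v_2 with N^2 v_2 = 0 but N^1 v_2 ≠ 0; then v_{j-1} := N · v_j for j = 2, …, 2.

Pick v_2 = (0, 1, 0)ᵀ.
Then v_1 = N · v_2 = (1, 0, -1)ᵀ.

Sanity check: (A − (-5)·I) v_1 = (0, 0, 0)ᵀ = 0. ✓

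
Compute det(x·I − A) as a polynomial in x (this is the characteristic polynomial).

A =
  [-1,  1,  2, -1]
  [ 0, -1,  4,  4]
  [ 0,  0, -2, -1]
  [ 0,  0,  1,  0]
x^4 + 4*x^3 + 6*x^2 + 4*x + 1

Expanding det(x·I − A) (e.g. by cofactor expansion or by noting that A is similar to its Jordan form J, which has the same characteristic polynomial as A) gives
  χ_A(x) = x^4 + 4*x^3 + 6*x^2 + 4*x + 1
which factors as (x + 1)^4. The eigenvalues (with algebraic multiplicities) are λ = -1 with multiplicity 4.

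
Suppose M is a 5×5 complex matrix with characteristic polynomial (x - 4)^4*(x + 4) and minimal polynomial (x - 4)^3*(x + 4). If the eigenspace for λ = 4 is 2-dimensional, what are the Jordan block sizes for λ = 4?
Block sizes for λ = 4: [3, 1]

Step 1 — from the characteristic polynomial, algebraic multiplicity of λ = 4 is 4. From dim ker(M − (4)·I) = 2, there are exactly 2 Jordan blocks for λ = 4.
Step 2 — from the minimal polynomial, the factor (x − 4)^3 tells us the largest block for λ = 4 has size 3.
Step 3 — with total size 4, 2 blocks, and largest block 3, the block sizes (in nonincreasing order) are [3, 1].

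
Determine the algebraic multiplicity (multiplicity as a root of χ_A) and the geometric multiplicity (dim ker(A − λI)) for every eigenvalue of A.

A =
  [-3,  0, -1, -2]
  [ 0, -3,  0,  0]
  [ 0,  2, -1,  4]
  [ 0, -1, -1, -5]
λ = -3: alg = 4, geom = 2

Step 1 — factor the characteristic polynomial to read off the algebraic multiplicities:
  χ_A(x) = (x + 3)^4

Step 2 — compute geometric multiplicities via the rank-nullity identity g(λ) = n − rank(A − λI):
  rank(A − (-3)·I) = 2, so dim ker(A − (-3)·I) = n − 2 = 2

Summary:
  λ = -3: algebraic multiplicity = 4, geometric multiplicity = 2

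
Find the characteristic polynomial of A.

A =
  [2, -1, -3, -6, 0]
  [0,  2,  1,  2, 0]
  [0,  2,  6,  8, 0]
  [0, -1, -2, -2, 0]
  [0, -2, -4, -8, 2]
x^5 - 10*x^4 + 40*x^3 - 80*x^2 + 80*x - 32

Expanding det(x·I − A) (e.g. by cofactor expansion or by noting that A is similar to its Jordan form J, which has the same characteristic polynomial as A) gives
  χ_A(x) = x^5 - 10*x^4 + 40*x^3 - 80*x^2 + 80*x - 32
which factors as (x - 2)^5. The eigenvalues (with algebraic multiplicities) are λ = 2 with multiplicity 5.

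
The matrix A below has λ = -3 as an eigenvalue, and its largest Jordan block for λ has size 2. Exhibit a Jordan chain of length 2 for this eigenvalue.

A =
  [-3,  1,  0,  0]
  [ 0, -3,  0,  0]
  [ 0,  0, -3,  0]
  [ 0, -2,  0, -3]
A Jordan chain for λ = -3 of length 2:
v_1 = (1, 0, 0, -2)ᵀ
v_2 = (0, 1, 0, 0)ᵀ

Let N = A − (-3)·I. We want v_2 with N^2 v_2 = 0 but N^1 v_2 ≠ 0; then v_{j-1} := N · v_j for j = 2, …, 2.

Pick v_2 = (0, 1, 0, 0)ᵀ.
Then v_1 = N · v_2 = (1, 0, 0, -2)ᵀ.

Sanity check: (A − (-3)·I) v_1 = (0, 0, 0, 0)ᵀ = 0. ✓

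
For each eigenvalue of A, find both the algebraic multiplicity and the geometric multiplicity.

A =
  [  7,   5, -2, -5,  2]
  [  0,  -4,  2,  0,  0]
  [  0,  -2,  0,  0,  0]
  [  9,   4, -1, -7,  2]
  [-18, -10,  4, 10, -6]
λ = -2: alg = 5, geom = 3

Step 1 — factor the characteristic polynomial to read off the algebraic multiplicities:
  χ_A(x) = (x + 2)^5

Step 2 — compute geometric multiplicities via the rank-nullity identity g(λ) = n − rank(A − λI):
  rank(A − (-2)·I) = 2, so dim ker(A − (-2)·I) = n − 2 = 3

Summary:
  λ = -2: algebraic multiplicity = 5, geometric multiplicity = 3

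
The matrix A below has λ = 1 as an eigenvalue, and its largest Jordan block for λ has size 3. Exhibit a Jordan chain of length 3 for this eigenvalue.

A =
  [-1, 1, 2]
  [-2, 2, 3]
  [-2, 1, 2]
A Jordan chain for λ = 1 of length 3:
v_1 = (-2, -4, 0)ᵀ
v_2 = (-2, -2, -2)ᵀ
v_3 = (1, 0, 0)ᵀ

Let N = A − (1)·I. We want v_3 with N^3 v_3 = 0 but N^2 v_3 ≠ 0; then v_{j-1} := N · v_j for j = 3, …, 2.

Pick v_3 = (1, 0, 0)ᵀ.
Then v_2 = N · v_3 = (-2, -2, -2)ᵀ.
Then v_1 = N · v_2 = (-2, -4, 0)ᵀ.

Sanity check: (A − (1)·I) v_1 = (0, 0, 0)ᵀ = 0. ✓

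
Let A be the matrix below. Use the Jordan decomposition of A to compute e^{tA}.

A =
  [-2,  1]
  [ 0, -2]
e^{tA} =
  [exp(-2*t), t*exp(-2*t)]
  [0, exp(-2*t)]

Strategy: write A = P · J · P⁻¹ where J is a Jordan canonical form, so e^{tA} = P · e^{tJ} · P⁻¹, and e^{tJ} can be computed block-by-block.

A has Jordan form
J =
  [-2,  1]
  [ 0, -2]
(up to reordering of blocks).

Per-block formulas:
  For a 2×2 Jordan block J_2(-2): exp(t · J_2(-2)) = e^(-2t)·(I + t·N), where N is the 2×2 nilpotent shift.

After assembling e^{tJ} and conjugating by P, we get:

e^{tA} =
  [exp(-2*t), t*exp(-2*t)]
  [0, exp(-2*t)]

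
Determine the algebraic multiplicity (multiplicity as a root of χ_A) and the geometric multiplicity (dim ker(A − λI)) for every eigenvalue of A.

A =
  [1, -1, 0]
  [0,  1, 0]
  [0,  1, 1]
λ = 1: alg = 3, geom = 2

Step 1 — factor the characteristic polynomial to read off the algebraic multiplicities:
  χ_A(x) = (x - 1)^3

Step 2 — compute geometric multiplicities via the rank-nullity identity g(λ) = n − rank(A − λI):
  rank(A − (1)·I) = 1, so dim ker(A − (1)·I) = n − 1 = 2

Summary:
  λ = 1: algebraic multiplicity = 3, geometric multiplicity = 2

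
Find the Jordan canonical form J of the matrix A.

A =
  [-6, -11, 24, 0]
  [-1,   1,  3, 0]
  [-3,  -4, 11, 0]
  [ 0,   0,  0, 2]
J_3(2) ⊕ J_1(2)

The characteristic polynomial is
  det(x·I − A) = x^4 - 8*x^3 + 24*x^2 - 32*x + 16 = (x - 2)^4

Eigenvalues and multiplicities (the geometric multiplicity of λ is n − rank(A − λI), which equals the number of Jordan blocks for λ):
  λ = 2: algebraic multiplicity = 4, geometric multiplicity = 2

Determining the block sizes for each eigenvalue:
  λ = 2: with am = 4 and gm = 2, the partition is not yet determined (e.g. several partitions of 4 into 2 parts exist). Let N = A − (2)·I. Computing rank(N^1) = 2, rank(N^2) = 1, rank(N^3) = 0; the number of blocks of size ≥ j is rank(N^{j−1}) − rank(N^j), giving [2, 1, 1]. So we have 1 block(s) of size 3, 1 block(s) of size 1 → block sizes [3, 1]

Assembling the blocks gives a Jordan form
J =
  [2, 1, 0, 0]
  [0, 2, 1, 0]
  [0, 0, 2, 0]
  [0, 0, 0, 2]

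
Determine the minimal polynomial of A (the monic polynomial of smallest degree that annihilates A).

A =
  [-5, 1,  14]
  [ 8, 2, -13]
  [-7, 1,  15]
x^3 - 12*x^2 + 48*x - 64

The characteristic polynomial is χ_A(x) = (x - 4)^3, so the eigenvalues are known. The minimal polynomial is
  m_A(x) = Π_λ (x − λ)^{k_λ}
where k_λ is the size of the *largest* Jordan block for λ (equivalently, the smallest k with (A − λI)^k v = 0 for every generalised eigenvector v of λ).

  λ = 4: largest Jordan block has size 3, contributing (x − 4)^3

So m_A(x) = (x - 4)^3 = x^3 - 12*x^2 + 48*x - 64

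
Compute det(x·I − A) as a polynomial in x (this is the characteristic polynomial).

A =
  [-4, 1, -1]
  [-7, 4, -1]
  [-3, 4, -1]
x^3 + x^2 - 8*x - 12

Expanding det(x·I − A) (e.g. by cofactor expansion or by noting that A is similar to its Jordan form J, which has the same characteristic polynomial as A) gives
  χ_A(x) = x^3 + x^2 - 8*x - 12
which factors as (x - 3)*(x + 2)^2. The eigenvalues (with algebraic multiplicities) are λ = -2 with multiplicity 2, λ = 3 with multiplicity 1.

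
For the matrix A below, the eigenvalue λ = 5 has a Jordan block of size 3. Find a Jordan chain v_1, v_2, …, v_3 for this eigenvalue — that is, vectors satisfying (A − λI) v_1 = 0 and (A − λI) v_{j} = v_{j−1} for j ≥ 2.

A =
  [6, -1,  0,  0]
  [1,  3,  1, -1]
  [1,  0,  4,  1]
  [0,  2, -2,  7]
A Jordan chain for λ = 5 of length 3:
v_1 = (1, 1, 1, 0)ᵀ
v_2 = (-1, -2, 0, 2)ᵀ
v_3 = (0, 1, 0, 0)ᵀ

Let N = A − (5)·I. We want v_3 with N^3 v_3 = 0 but N^2 v_3 ≠ 0; then v_{j-1} := N · v_j for j = 3, …, 2.

Pick v_3 = (0, 1, 0, 0)ᵀ.
Then v_2 = N · v_3 = (-1, -2, 0, 2)ᵀ.
Then v_1 = N · v_2 = (1, 1, 1, 0)ᵀ.

Sanity check: (A − (5)·I) v_1 = (0, 0, 0, 0)ᵀ = 0. ✓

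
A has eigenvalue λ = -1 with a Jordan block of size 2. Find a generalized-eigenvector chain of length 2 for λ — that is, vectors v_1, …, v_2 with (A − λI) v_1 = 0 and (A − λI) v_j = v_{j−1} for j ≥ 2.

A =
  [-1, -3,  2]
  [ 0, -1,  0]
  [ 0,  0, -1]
A Jordan chain for λ = -1 of length 2:
v_1 = (-3, 0, 0)ᵀ
v_2 = (0, 1, 0)ᵀ

Let N = A − (-1)·I. We want v_2 with N^2 v_2 = 0 but N^1 v_2 ≠ 0; then v_{j-1} := N · v_j for j = 2, …, 2.

Pick v_2 = (0, 1, 0)ᵀ.
Then v_1 = N · v_2 = (-3, 0, 0)ᵀ.

Sanity check: (A − (-1)·I) v_1 = (0, 0, 0)ᵀ = 0. ✓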